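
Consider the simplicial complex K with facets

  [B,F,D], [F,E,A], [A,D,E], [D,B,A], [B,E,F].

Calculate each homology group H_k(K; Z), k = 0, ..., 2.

H_0 = Z,  H_1 = Z,  H_2 = 0.

We work with the vertex ordering A < B < D < E < F. The simplices of K, each written with vertices in increasing order, are:

  0-simplices (5): A, B, D, E, F
  1-simplices (10): AB, AD, AE, AF, BD, BE, BF, DE, DF, EF
  2-simplices (5): ABD, ADE, AEF, BDF, BEF

Hence C_0 ≅ Z^5, C_1 ≅ Z^10, C_2 ≅ Z^5.

The boundary map ∂_1: C_1 → C_0 sends each edge [p,q] (with p < q) to q − p.
This gives a 5×10 integer matrix of rank 4; reducing to Smith normal form yields diagonal entries (1,1,1,1).

The boundary map ∂_2: C_2 → C_1 maps a triangle to the signed sum of its edges. For instance
  ∂ABD = BD − AD + AB,
  ∂AEF = EF − AF + AE.
This gives a 10×5 integer matrix of rank 5; reducing to Smith normal form yields diagonal entries (1,1,1,1,1).

Now H_k = ker ∂_k / im ∂_{k+1}, so:

  H_0: rank C_0 − rank ∂_1 = 5 − 4 = 1, and the invariant factors of ∂_1 are all 1, so H_0 ≅ Z.
  H_1: rank ker ∂_1 − rank ∂_2 = (10 − 4) − 5 = 1, and the invariant factors of ∂_2 are all 1, so H_1 ≅ Z.
  H_2: rank ker ∂_2 − rank ∂_3 = (5 − 5) − 0 = 0, and there is no ∂_3, so H_2 ≅ 0.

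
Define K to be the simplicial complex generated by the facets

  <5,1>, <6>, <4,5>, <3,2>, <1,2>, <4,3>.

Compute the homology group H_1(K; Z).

K has 6 vertices, 5 edges.
rank ∂_1 = 4, rank ∂_2 = 0 ⇒ b_1 = 5 − 4 − 0 = 1. So H_1 = Z.

H_1 ≅ Z.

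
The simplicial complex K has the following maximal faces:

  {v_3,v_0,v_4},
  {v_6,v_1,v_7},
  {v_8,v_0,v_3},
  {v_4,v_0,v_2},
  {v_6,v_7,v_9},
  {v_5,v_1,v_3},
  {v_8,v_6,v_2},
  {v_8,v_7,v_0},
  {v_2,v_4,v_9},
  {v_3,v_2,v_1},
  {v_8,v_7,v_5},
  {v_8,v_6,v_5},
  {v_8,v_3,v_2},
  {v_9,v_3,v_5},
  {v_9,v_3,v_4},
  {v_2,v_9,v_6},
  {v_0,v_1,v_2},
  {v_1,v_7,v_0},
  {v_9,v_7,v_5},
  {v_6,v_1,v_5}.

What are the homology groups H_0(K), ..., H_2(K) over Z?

Fix the vertex order v_0 < v_1 < v_2 < v_3 < v_4 < v_5 < v_6 < v_7 < v_8 < v_9 and write every simplex with vertices in increasing order. Then dim K = 2 and the simplices of K are:

  0-simplices (10): [v_0], [v_1], [v_2], [v_3], [v_4], [v_5], [v_6], [v_7], [v_8], [v_9]
  1-simplices (30): (30 of them)
  2-simplices (20): (20 of them)

giving chain groups C_0 ≅ Z^10, C_1 ≅ Z^30, C_2 ≅ Z^20.

The boundary map ∂_1: C_1 → C_0 sends each edge [p,q] (with p < q) to q − p.
This gives a 10×30 integer matrix of rank 9; reducing to Smith normal form yields diagonal entries (1,1,1,1,1,1,1,1,1).

∂_2: C_2 → C_1 maps a triangle to the signed sum of its edges. For instance
  ∂[v_1,v_3,v_5] = [v_3,v_5] − [v_1,v_5] + [v_1,v_3],
  ∂[v_1,v_5,v_6] = [v_5,v_6] − [v_1,v_6] + [v_1,v_5].
As a 30×20 matrix over Z this has rank 20, with invariant factors (1,1,1,1,1,1,1,1,1,1,1,1,1,1,1,1,1,1,1,2).

From H_k ≅ ker(∂_k) / im(∂_{k+1}) we obtain:

  H_0: rank C_0 − rank ∂_1 = 10 − 9 = 1, and the invariant factors of ∂_1 are all 1, so H_0 = Z.
  H_1: rank ker ∂_1 − rank ∂_2 = (30 − 9) − 20 = 1, and ∂_2 has invariant factor 2 > 1, so H_1 = Z ⊕ Z/2Z.
  H_2: rank ker ∂_2 − rank ∂_3 = (20 − 20) − 0 = 0, and there is no ∂_3, so H_2 = 0.

(K is a triangulation of the Klein bottle.)

H_0 ≅ Z,  H_1 ≅ Z ⊕ Z/2Z,  H_2 = 0.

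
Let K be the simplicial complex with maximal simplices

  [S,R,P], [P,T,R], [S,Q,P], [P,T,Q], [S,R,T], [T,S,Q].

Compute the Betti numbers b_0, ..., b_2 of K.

Order the vertices as P < Q < R < S < T. Listing each simplex with vertices in this order, K has dimension 2 with simplices:

  0-simplices (5): P, Q, R, S, T
  1-simplices (9): PQ, PR, PS, PT, QS, QT, RS, RT, ST
  2-simplices (6): PQS, PQT, PRS, PRT, QST, RST

Hence C_0 ≅ Z^5, C_1 ≅ Z^9, C_2 ≅ Z^6.

The boundary map ∂_1: C_1 → C_0 sends each edge [p,q] (with p < q) to q − p.
As a 5×9 matrix over Z this has rank 4, with invariant factors (1,1,1,1).

The boundary map ∂_2: C_2 → C_1 sends each 2-simplex [p,q,r] to [q,r] − [p,r] + [p,q]. For instance
  ∂PQT = QT − PT + PQ,
  ∂PRT = RT − PT + PR.
This gives a 9×6 integer matrix of rank 5; reducing to Smith normal form yields diagonal entries (1,1,1,1,1).

Now H_k = ker ∂_k / im ∂_{k+1}, so:

  H_0: rank C_0 − rank ∂_1 = 5 − 4 = 1, and the invariant factors of ∂_1 are all 1, so H_0 = Z.
  H_1: rank ker ∂_1 − rank ∂_2 = (9 − 4) − 5 = 0, and the invariant factors of ∂_2 are all 1, so H_1 = 0.
  H_2: rank ker ∂_2 − rank ∂_3 = (6 − 5) − 0 = 1, and there is no ∂_3, so H_2 = Z.

Hence the Betti numbers are b_0 = 1, b_1 = 0, b_2 = 1.

b_0 = 1, b_1 = 0, b_2 = 1.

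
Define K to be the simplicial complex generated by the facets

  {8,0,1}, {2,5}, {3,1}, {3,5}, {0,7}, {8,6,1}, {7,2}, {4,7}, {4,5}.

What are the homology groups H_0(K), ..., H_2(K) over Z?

We work with the vertex ordering 0 < 1 < 2 < 3 < 4 < 5 < 6 < 7 < 8. The simplices of K, each written with vertices in increasing order, are:

  0-simplices (9): [0], [1], [2], [3], [4], [5], [6], [7], [8]
  1-simplices (12): [0,1], [0,7], [0,8], [1,3], [1,6], [1,8], [2,5], [2,7], [3,5], [4,5], [4,7], [6,8]
  2-simplices (2): [0,1,8], [1,6,8]

Hence C_0 ≅ Z^9, C_1 ≅ Z^12, C_2 ≅ Z^2.

∂_1: C_1 → C_0 maps an edge to its endpoints' difference, ∂[p,q] = q − p. For instance
  ∂[1,6] = [6] − [1].
The 9×12 boundary matrix has rank 8 and Smith normal form diag(1,1,1,1,1,1,1,1).

The boundary map ∂_2: C_2 → C_1 acts by ∂[p,q,r] = [q,r] − [p,r] + [p,q]. For instance
  ∂[0,1,8] = [1,8] − [0,8] + [0,1],
  ∂[1,6,8] = [6,8] − [1,8] + [1,6].
This gives a 12×2 integer matrix of rank 2; reducing to Smith normal form yields diagonal entries (1,1).

Computing H_k = (kernel of ∂_k) / (image of ∂_{k+1}):

  H_0: rank C_0 − rank ∂_1 = 9 − 8 = 1, and the invariant factors of ∂_1 are all 1, so H_0 ≅ Z.
  H_1: rank ker ∂_1 − rank ∂_2 = (12 − 8) − 2 = 2, and the invariant factors of ∂_2 are all 1, so H_1 ≅ Z^2.
  H_2: rank ker ∂_2 − rank ∂_3 = (2 − 2) − 0 = 0, and there is no ∂_3, so H_2 ≅ 0.

H_0 ≅ Z,  H_1 ≅ Z^2,  H_2 = 0.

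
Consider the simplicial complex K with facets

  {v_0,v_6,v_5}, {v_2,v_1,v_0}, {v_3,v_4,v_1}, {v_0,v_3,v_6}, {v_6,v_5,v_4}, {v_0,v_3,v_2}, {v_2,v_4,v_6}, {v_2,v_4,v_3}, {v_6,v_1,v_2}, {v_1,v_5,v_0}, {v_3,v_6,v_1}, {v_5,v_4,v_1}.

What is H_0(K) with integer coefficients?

K has 7 vertices, 18 edges, 12 triangles.
rank ∂_0 = 0, rank ∂_1 = 6 ⇒ b_0 = 7 − 0 − 6 = 1; all invariant factors of ∂_1 are 1 so no torsion. So H_0 = Z.

H_0 ≅ Z.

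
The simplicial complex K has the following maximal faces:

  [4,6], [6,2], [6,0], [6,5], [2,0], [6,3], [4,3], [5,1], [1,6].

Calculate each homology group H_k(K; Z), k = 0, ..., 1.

H_0 = Z,  H_1 = Z^3.

Fix the vertex order 0 < 1 < 2 < 3 < 4 < 5 < 6 and write every simplex with vertices in increasing order. Then dim K = 1 and the simplices of K are:

  0-simplices (7): [0], [1], [2], [3], [4], [5], [6]
  1-simplices (9): [0,2], [0,6], [1,5], [1,6], [2,6], [3,4], [3,6], [4,6], [5,6]

so the chain groups are C_0 ≅ Z^7, C_1 ≅ Z^9.

∂_1: C_1 → C_0 is given by ∂[p,q] = [q] − [p].
The resulting 7×9 matrix has rank 6, and its Smith normal form has invariant factors (1,1,1,1,1,1).

From H_k ≅ ker(∂_k) / im(∂_{k+1}) we obtain:

  H_0: rank C_0 − rank ∂_1 = 7 − 6 = 1, and the invariant factors of ∂_1 are all 1, so H_0 ≅ Z.
  H_1: rank ker ∂_1 − rank ∂_2 = (9 − 6) − 0 = 3, and there is no ∂_2, so H_1 ≅ Z^3.

(K is a triangulation of a wedge of 3 circles.)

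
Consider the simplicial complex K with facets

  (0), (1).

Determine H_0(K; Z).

H_0 = Z^2.

Order the vertices as 0 < 1. Listing each simplex with vertices in this order, K has dimension 0 with simplices:

  0-simplices (2): [0], [1]

Hence C_0 ≅ Z^2.

Computing H_k = (kernel of ∂_k) / (image of ∂_{k+1}):

  H_0: rank C_0 − rank ∂_1 = 2 − 0 = 2, and there is no ∂_1, so H_0 ≅ Z^2.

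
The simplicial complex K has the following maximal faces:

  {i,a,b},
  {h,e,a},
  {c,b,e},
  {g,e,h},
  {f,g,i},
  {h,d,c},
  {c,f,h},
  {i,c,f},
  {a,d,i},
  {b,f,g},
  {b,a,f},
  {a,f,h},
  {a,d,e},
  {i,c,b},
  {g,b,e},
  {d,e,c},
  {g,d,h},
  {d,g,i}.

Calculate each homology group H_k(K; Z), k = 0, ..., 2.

H_0 ≅ Z,  H_1 ≅ Z ⊕ Z_2,  H_2 = 0.

Order the vertices as a < b < c < d < e < f < g < h < i. Listing each simplex with vertices in this order, K has dimension 2 with simplices:

  0-simplices (9): a, b, c, d, e, f, g, h, i
  1-simplices (27): ab, ad, ae, af, ah, ai, bc, be, bf, bg, bi, cd, ce, cf, ch, ci, de, dg, dh, di, eg, eh, fg, fh, fi, gh, gi
  2-simplices (18): abf, abi, ade, adi, aeh, afh, bce, bci, beg, bfg, cde, cdh, cfh, cfi, dgh, dgi, egh, fgi

giving chain groups C_0 ≅ Z^9, C_1 ≅ Z^27, C_2 ≅ Z^18.

Boundary ∂_1: C_1 → C_0 maps an edge to its endpoints' difference, ∂[p,q] = q − p. For instance
  ∂fg = g − f.
The 9×27 boundary matrix has rank 8 and Smith normal form diag(1,1,1,1,1,1,1,1).

∂_2: C_2 → C_1 sends each 2-simplex [p,q,r] to [q,r] − [p,r] + [p,q]. For instance
  ∂abi = bi − ai + ab,
  ∂dgi = gi − di + dg.
As a 27×18 matrix over Z this has rank 18, with invariant factors (1,1,1,1,1,1,1,1,1,1,1,1,1,1,1,1,1,2).

Computing H_k = (kernel of ∂_k) / (image of ∂_{k+1}):

  H_0: rank C_0 − rank ∂_1 = 9 − 8 = 1, and the invariant factors of ∂_1 are all 1, so H_0 ≅ Z.
  H_1: rank ker ∂_1 − rank ∂_2 = (27 − 8) − 18 = 1, and ∂_2 has invariant factor 2 > 1, so H_1 ≅ Z ⊕ Z_2.
  H_2: rank ker ∂_2 − rank ∂_3 = (18 − 18) − 0 = 0, and there is no ∂_3, so H_2 ≅ 0.

As a check, the Euler characteristic is 9 − 27 + 18 = 0, which agrees with 1 − 1 + 0 = 0.
(K is a triangulation of the Klein bottle.)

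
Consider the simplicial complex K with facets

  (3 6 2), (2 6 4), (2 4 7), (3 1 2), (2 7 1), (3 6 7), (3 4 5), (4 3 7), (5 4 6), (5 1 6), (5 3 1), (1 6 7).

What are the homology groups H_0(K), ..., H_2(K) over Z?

H_0 = Z,  H_1 = Z/2,  H_2 = 0.

Take the total order 1 < 2 < 3 < 4 < 5 < 6 < 7 on the vertex set. Then K (dimension 2) consists of the simplices:

  0-simplices (7): [1], [2], [3], [4], [5], [6], [7]
  1-simplices (18): [1,2], [1,3], [1,5], [1,6], [1,7], [2,3], [2,4], [2,6], [2,7], [3,4], [3,5], [3,6], [3,7], [4,5], [4,6], [4,7], [5,6], [6,7]
  2-simplices (12): [1,2,3], [1,2,7], [1,3,5], [1,5,6], [1,6,7], [2,3,6], [2,4,6], [2,4,7], [3,4,5], [3,4,7], [3,6,7], [4,5,6]

so the chain groups are C_0 ≅ Z^7, C_1 ≅ Z^18, C_2 ≅ Z^12.

Boundary ∂_1: C_1 → C_0 maps an edge to its endpoints' difference, ∂[p,q] = q − p.
The 7×18 boundary matrix has rank 6 and Smith normal form diag(1,1,1,1,1,1).

The boundary map ∂_2: C_2 → C_1 maps a triangle to the signed sum of its edges. For instance
  ∂[2,4,6] = [4,6] − [2,6] + [2,4],
  ∂[1,5,6] = [5,6] − [1,6] + [1,5].
This gives a 18×12 integer matrix of rank 12; reducing to Smith normal form yields diagonal entries (1,1,1,1,1,1,1,1,1,1,1,2).

From H_k ≅ ker(∂_k) / im(∂_{k+1}) we obtain:

  H_0: rank C_0 − rank ∂_1 = 7 − 6 = 1, and the invariant factors of ∂_1 are all 1, so H_0 = Z.
  H_1: rank ker ∂_1 − rank ∂_2 = (18 − 6) − 12 = 0, and ∂_2 has invariant factor 2 > 1, so H_1 = Z/2.
  H_2: rank ker ∂_2 − rank ∂_3 = (12 − 12) − 0 = 0, and there is no ∂_3, so H_2 = 0.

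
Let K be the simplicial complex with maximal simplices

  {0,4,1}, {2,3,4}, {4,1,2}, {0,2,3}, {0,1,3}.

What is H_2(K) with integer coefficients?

K has 5 vertices, 10 edges, 5 triangles.
rank ∂_2 = 5, rank ∂_3 = 0 ⇒ b_2 = 5 − 5 − 0 = 0. So H_2 = 0.

H_2 ≅ 0.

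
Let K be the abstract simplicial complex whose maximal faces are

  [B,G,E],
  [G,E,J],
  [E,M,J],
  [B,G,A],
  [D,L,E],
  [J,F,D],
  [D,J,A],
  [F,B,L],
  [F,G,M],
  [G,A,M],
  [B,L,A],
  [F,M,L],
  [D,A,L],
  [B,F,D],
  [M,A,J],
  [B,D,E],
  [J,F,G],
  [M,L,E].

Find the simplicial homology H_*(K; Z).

H_0 ≅ Z,  H_1 ≅ Z ⊕ Z/2,  H_2 = 0.

Fix the vertex order A < B < D < E < F < G < J < L < M and write every simplex with vertices in increasing order. Then dim K = 2 and the simplices of K are:

  0-simplices (9): A, B, D, E, F, G, J, L, M
  1-simplices (27): AB, AD, AG, AJ, AL, AM, BD, BE, BF, BG, BL, DE, DF, DJ, DL, EG, EJ, EL, EM, FG, FJ, FL, FM, GJ, GM, JM, LM
  2-simplices (18): ABG, ABL, ADJ, ADL, AGM, AJM, BDE, BDF, BEG, BFL, DEL, DFJ, EGJ, EJM, ELM, FGJ, FGM, FLM

Hence C_0 ≅ Z^9, C_1 ≅ Z^27, C_2 ≅ Z^18.

The boundary map ∂_1: C_1 → C_0 sends each edge [p,q] (with p < q) to q − p.
The resulting 9×27 matrix has rank 8, and its Smith normal form has invariant factors (1,1,1,1,1,1,1,1).

Boundary ∂_2: C_2 → C_1 sends each 2-simplex [p,q,r] to [q,r] − [p,r] + [p,q]. For instance
  ∂BFL = FL − BL + BF,
  ∂AGM = GM − AM + AG.
The 27×18 boundary matrix has rank 18 and Smith normal form diag(1,1,1,1,1,1,1,1,1,1,1,1,1,1,1,1,1,2).

Now H_k = ker ∂_k / im ∂_{k+1}, so:

  H_0: rank C_0 − rank ∂_1 = 9 − 8 = 1, and the invariant factors of ∂_1 are all 1, so H_0 ≅ Z.
  H_1: rank ker ∂_1 − rank ∂_2 = (27 − 8) − 18 = 1, and ∂_2 has invariant factor 2 > 1, so H_1 ≅ Z ⊕ Z/2.
  H_2: rank ker ∂_2 − rank ∂_3 = (18 − 18) − 0 = 0, and there is no ∂_3, so H_2 ≅ 0.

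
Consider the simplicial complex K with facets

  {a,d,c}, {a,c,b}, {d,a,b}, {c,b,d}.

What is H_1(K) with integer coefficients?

Order the vertices as a < b < c < d. Listing each simplex with vertices in this order, K has dimension 2 with simplices:

  0-simplices (4): a, b, c, d
  1-simplices (6): ab, ac, ad, bc, bd, cd
  2-simplices (4): abc, abd, acd, bcd

so the chain groups are C_0 ≅ Z^4, C_1 ≅ Z^6, C_2 ≅ Z^4.

Boundary ∂_1: C_1 → C_0 sends each edge [p,q] (with p < q) to q − p.
The resulting 4×6 matrix has rank 3, and its Smith normal form has invariant factors (1,1,1).

Boundary ∂_2: C_2 → C_1 acts by ∂[p,q,r] = [q,r] − [p,r] + [p,q]. For instance
  ∂bcd = cd − bd + bc,
  ∂acd = cd − ad + ac.
As a 6×4 matrix over Z this has rank 3, with invariant factors (1,1,1).

From H_k ≅ ker(∂_k) / im(∂_{k+1}) we obtain:

  H_1: rank ker ∂_1 − rank ∂_2 = (6 − 3) − 3 = 0, and the invariant factors of ∂_2 are all 1, so H_1 ≅ 0.

H_1 ≅ 0.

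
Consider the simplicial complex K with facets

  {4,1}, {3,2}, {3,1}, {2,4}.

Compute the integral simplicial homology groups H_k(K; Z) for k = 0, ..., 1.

Fix the vertex order 1 < 2 < 3 < 4 and write every simplex with vertices in increasing order. Then dim K = 1 and the simplices of K are:

  0-simplices (4): [1], [2], [3], [4]
  1-simplices (4): [1,3], [1,4], [2,3], [2,4]

Hence C_0 ≅ Z^4, C_1 ≅ Z^4.

Boundary ∂_1: C_1 → C_0 maps an edge to its endpoints' difference, ∂[p,q] = q − p.
The 4×4 boundary matrix has rank 3 and Smith normal form diag(1,1,1).

Now H_k = ker ∂_k / im ∂_{k+1}, so:

  H_0: rank C_0 − rank ∂_1 = 4 − 3 = 1, and the invariant factors of ∂_1 are all 1, so H_0 ≅ Z.
  H_1: rank ker ∂_1 − rank ∂_2 = (4 − 3) − 0 = 1, and there is no ∂_2, so H_1 ≅ Z.

H_0 = Z,  H_1 = Z.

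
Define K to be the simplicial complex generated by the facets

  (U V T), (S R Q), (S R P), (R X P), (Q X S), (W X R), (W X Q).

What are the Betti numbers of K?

b_0 = 2, b_1 = 1, b_2 = 0.

Fix the vertex order P < Q < R < S < T < U < V < W < X and write every simplex with vertices in increasing order. Then dim K = 2 and the simplices of K are:

  0-simplices (9): P, Q, R, S, T, U, V, W, X
  1-simplices (15): PR, PS, PX, QR, QS, QW, QX, RS, RW, RX, SX, TU, TV, UV, WX
  2-simplices (7): PRS, PRX, QRS, QSX, QWX, RWX, TUV

giving chain groups C_0 ≅ Z^9, C_1 ≅ Z^15, C_2 ≅ Z^7.

Boundary ∂_1: C_1 → C_0 is given by ∂[p,q] = [q] − [p]. For instance
  ∂RX = X − R.
As a 9×15 matrix over Z this has rank 7, with invariant factors (1,1,1,1,1,1,1).

The boundary map ∂_2: C_2 → C_1 sends each 2-simplex [p,q,r] to [q,r] − [p,r] + [p,q]. For instance
  ∂PRS = RS − PS + PR,
  ∂TUV = UV − TV + TU.
This gives a 15×7 integer matrix of rank 7; reducing to Smith normal form yields diagonal entries (1,1,1,1,1,1,1).

Reading off H_k = ker ∂_k / im ∂_{k+1}:

  H_0: rank C_0 − rank ∂_1 = 9 − 7 = 2, and the invariant factors of ∂_1 are all 1, so H_0 = Z^2.
  H_1: rank ker ∂_1 − rank ∂_2 = (15 − 7) − 7 = 1, and the invariant factors of ∂_2 are all 1, so H_1 = Z.
  H_2: rank ker ∂_2 − rank ∂_3 = (7 − 7) − 0 = 0, and there is no ∂_3, so H_2 = 0.

As a check, the Euler characteristic is 9 − 15 + 7 = 1, which agrees with 2 − 1 + 0 = 1.
(K is a triangulation of the disjoint union of the cylinder S^1 x I and the 2-simplex.)

Hence the Betti numbers are b_0 = 2, b_1 = 1, b_2 = 0.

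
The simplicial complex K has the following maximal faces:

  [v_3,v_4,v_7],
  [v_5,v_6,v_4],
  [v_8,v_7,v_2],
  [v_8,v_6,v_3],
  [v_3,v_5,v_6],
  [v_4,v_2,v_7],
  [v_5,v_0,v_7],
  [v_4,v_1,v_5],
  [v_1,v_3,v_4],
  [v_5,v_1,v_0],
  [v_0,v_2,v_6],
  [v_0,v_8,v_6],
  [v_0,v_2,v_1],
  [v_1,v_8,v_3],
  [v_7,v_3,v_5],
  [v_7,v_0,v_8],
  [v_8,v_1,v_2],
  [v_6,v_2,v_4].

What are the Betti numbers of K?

b_0 = 1, b_1 = 1, b_2 = 0.

Fix the vertex order v_0 < v_1 < v_2 < v_3 < v_4 < v_5 < v_6 < v_7 < v_8 and write every simplex with vertices in increasing order. Then dim K = 2 and the simplices of K are:

  0-simplices (9): [v_0], [v_1], [v_2], [v_3], [v_4], [v_5], [v_6], [v_7], [v_8]
  1-simplices (27): (27 of them)
  2-simplices (18): (18 of them)

so the chain groups are C_0 ≅ Z^9, C_1 ≅ Z^27, C_2 ≅ Z^18.

∂_1: C_1 → C_0 maps an edge to its endpoints' difference, ∂[p,q] = q − p. For instance
  ∂[v_3,v_4] = [v_4] − [v_3].
As a 9×27 matrix over Z this has rank 8, with invariant factors (1,1,1,1,1,1,1,1).

∂_2: C_2 → C_1 maps a triangle to the signed sum of its edges. For instance
  ∂[v_2,v_4,v_6] = [v_4,v_6] − [v_2,v_6] + [v_2,v_4],
  ∂[v_3,v_5,v_6] = [v_5,v_6] − [v_3,v_6] + [v_3,v_5].
This gives a 27×18 integer matrix of rank 18; reducing to Smith normal form yields diagonal entries (1,1,1,1,1,1,1,1,1,1,1,1,1,1,1,1,1,2).

From H_k ≅ ker(∂_k) / im(∂_{k+1}) we obtain:

  H_0: rank C_0 − rank ∂_1 = 9 − 8 = 1, and the invariant factors of ∂_1 are all 1, so H_0 ≅ Z.
  H_1: rank ker ∂_1 − rank ∂_2 = (27 − 8) − 18 = 1, and ∂_2 has invariant factor 2 > 1, so H_1 ≅ Z ⊕ Z/2.
  H_2: rank ker ∂_2 − rank ∂_3 = (18 − 18) − 0 = 0, and there is no ∂_3, so H_2 ≅ 0.

As a check, the Euler characteristic is 9 − 27 + 18 = 0, which agrees with 1 − 1 + 0 = 0.
(K is a triangulation of the Klein bottle.)

Hence the Betti numbers are b_0 = 1, b_1 = 1, b_2 = 0.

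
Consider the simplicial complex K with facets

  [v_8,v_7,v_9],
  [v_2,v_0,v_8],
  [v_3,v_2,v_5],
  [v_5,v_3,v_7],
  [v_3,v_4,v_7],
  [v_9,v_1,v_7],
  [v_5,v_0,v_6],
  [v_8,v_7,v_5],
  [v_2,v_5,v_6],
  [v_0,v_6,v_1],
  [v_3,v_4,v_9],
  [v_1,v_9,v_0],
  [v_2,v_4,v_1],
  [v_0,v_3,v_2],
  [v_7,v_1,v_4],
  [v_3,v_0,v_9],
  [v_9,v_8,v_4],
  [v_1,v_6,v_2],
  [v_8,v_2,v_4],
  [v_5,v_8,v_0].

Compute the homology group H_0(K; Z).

Take the total order v_0 < v_1 < v_2 < v_3 < v_4 < v_5 < v_6 < v_7 < v_8 < v_9 on the vertex set. Then K (dimension 2) consists of the simplices:

  0-simplices (10): [v_0], [v_1], [v_2], [v_3], [v_4], [v_5], [v_6], [v_7], [v_8], [v_9]
  1-simplices (30): (30 of them)
  2-simplices (20): (20 of them)

so the chain groups are C_0 ≅ Z^10, C_1 ≅ Z^30, C_2 ≅ Z^20.

∂_1: C_1 → C_0 is given by ∂[p,q] = [q] − [p]. For instance
  ∂[v_3,v_5] = [v_5] − [v_3].
This gives a 10×30 integer matrix of rank 9; reducing to Smith normal form yields diagonal entries (1,1,1,1,1,1,1,1,1).

The boundary map ∂_2: C_2 → C_1 acts by ∂[p,q,r] = [q,r] − [p,r] + [p,q]. For instance
  ∂[v_0,v_1,v_6] = [v_1,v_6] − [v_0,v_6] + [v_0,v_1],
  ∂[v_1,v_2,v_6] = [v_2,v_6] − [v_1,v_6] + [v_1,v_2].
This gives a 30×20 integer matrix of rank 20; reducing to Smith normal form yields diagonal entries (1,1,1,1,1,1,1,1,1,1,1,1,1,1,1,1,1,1,1,2).

Computing H_k = (kernel of ∂_k) / (image of ∂_{k+1}):

  H_0: rank C_0 − rank ∂_1 = 10 − 9 = 1, and the invariant factors of ∂_1 are all 1, so H_0 ≅ Z.

H_0 ≅ Z.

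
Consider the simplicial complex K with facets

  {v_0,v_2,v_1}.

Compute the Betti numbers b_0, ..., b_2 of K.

b_0 = 1, b_1 = 0, b_2 = 0.

Fix the vertex order v_0 < v_1 < v_2 and write every simplex with vertices in increasing order. Then dim K = 2 and the simplices of K are:

  0-simplices (3): [v_0], [v_1], [v_2]
  1-simplices (3): [v_0,v_1], [v_0,v_2], [v_1,v_2]
  2-simplices (1): [v_0,v_1,v_2]

giving chain groups C_0 ≅ Z^3, C_1 ≅ Z^3, C_2 ≅ Z^1.

The boundary map ∂_1: C_1 → C_0 sends each edge [p,q] (with p < q) to q − p.
This gives a 3×3 integer matrix of rank 2; reducing to Smith normal form yields diagonal entries (1,1).

Boundary ∂_2: C_2 → C_1 maps a triangle to the signed sum of its edges. For instance
  ∂[v_0,v_1,v_2] = [v_1,v_2] − [v_0,v_2] + [v_0,v_1].
The 3×1 boundary matrix has rank 1 and Smith normal form diag(1).

From H_k ≅ ker(∂_k) / im(∂_{k+1}) we obtain:

  H_0: rank C_0 − rank ∂_1 = 3 − 2 = 1, and the invariant factors of ∂_1 are all 1, so H_0 ≅ Z.
  H_1: rank ker ∂_1 − rank ∂_2 = (3 − 2) − 1 = 0, and the invariant factors of ∂_2 are all 1, so H_1 ≅ 0.
  H_2: rank ker ∂_2 − rank ∂_3 = (1 − 1) − 0 = 0, and there is no ∂_3, so H_2 ≅ 0.

Hence the Betti numbers are b_0 = 1, b_1 = 0, b_2 = 0.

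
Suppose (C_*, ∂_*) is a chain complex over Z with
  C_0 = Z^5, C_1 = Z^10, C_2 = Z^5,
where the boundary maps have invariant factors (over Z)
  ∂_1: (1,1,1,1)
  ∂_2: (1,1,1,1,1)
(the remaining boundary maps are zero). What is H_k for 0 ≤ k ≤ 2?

H_0 = Z,  H_1 = Z,  H_2 = 0.

H_0: b_0 = 5 − 0 − 4 = 1; torsion from ∂_1 factors > 1: none. So H_0 = Z.
H_1: b_1 = 10 − 4 − 5 = 1; torsion from ∂_2 factors > 1: none. So H_1 = Z.
H_2: b_2 = 5 − 5 − 0 = 0; torsion from ∂_3 factors > 1: none. So H_2 = 0.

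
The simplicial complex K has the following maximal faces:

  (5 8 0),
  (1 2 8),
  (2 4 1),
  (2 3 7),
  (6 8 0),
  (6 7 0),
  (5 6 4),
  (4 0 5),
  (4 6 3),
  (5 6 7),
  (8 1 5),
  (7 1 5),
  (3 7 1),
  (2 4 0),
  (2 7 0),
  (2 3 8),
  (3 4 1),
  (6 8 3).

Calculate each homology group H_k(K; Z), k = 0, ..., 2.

H_0 = Z,  H_1 = Z ⊕ Z_2,  H_2 = 0.

Take the total order 0 < 1 < 2 < 3 < 4 < 5 < 6 < 7 < 8 on the vertex set. Then K (dimension 2) consists of the simplices:

  0-simplices (9): [0], [1], [2], [3], [4], [5], [6], [7], [8]
  1-simplices (27): (27 of them)
  2-simplices (18): [0,2,4], [0,2,7], [0,4,5], [0,5,8], [0,6,7], [0,6,8], [1,2,4], [1,2,8], [1,3,4], [1,3,7], [1,5,7], [1,5,8], [2,3,7], [2,3,8], [3,4,6], [3,6,8], [4,5,6], [5,6,7]

giving chain groups C_0 ≅ Z^9, C_1 ≅ Z^27, C_2 ≅ Z^18.

Boundary ∂_1: C_1 → C_0 maps an edge to its endpoints' difference, ∂[p,q] = q − p.
This gives a 9×27 integer matrix of rank 8; reducing to Smith normal form yields diagonal entries (1,1,1,1,1,1,1,1).

The boundary map ∂_2: C_2 → C_1 acts by ∂[p,q,r] = [q,r] − [p,r] + [p,q]. For instance
  ∂[1,2,8] = [2,8] − [1,8] + [1,2],
  ∂[2,3,8] = [3,8] − [2,8] + [2,3].
As a 27×18 matrix over Z this has rank 18, with invariant factors (1,1,1,1,1,1,1,1,1,1,1,1,1,1,1,1,1,2).

Computing H_k = (kernel of ∂_k) / (image of ∂_{k+1}):

  H_0: rank C_0 − rank ∂_1 = 9 − 8 = 1, and the invariant factors of ∂_1 are all 1, so H_0 = Z.
  H_1: rank ker ∂_1 − rank ∂_2 = (27 − 8) − 18 = 1, and ∂_2 has invariant factor 2 > 1, so H_1 = Z ⊕ Z_2.
  H_2: rank ker ∂_2 − rank ∂_3 = (18 − 18) − 0 = 0, and there is no ∂_3, so H_2 = 0.

As a check, the Euler characteristic is 9 − 27 + 18 = 0, which agrees with 1 − 1 + 0 = 0.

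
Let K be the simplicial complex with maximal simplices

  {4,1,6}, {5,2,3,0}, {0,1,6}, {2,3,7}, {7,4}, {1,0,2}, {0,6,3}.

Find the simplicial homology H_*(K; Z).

We work with the vertex ordering 0 < 1 < 2 < 3 < 4 < 5 < 6 < 7. The simplices of K, each written with vertices in increasing order, are:

  0-simplices (8): [0], [1], [2], [3], [4], [5], [6], [7]
  1-simplices (16): [0,1], [0,2], [0,3], [0,5], [0,6], [1,2], [1,4], [1,6], [2,3], [2,5], [2,7], [3,5], [3,6], [3,7], [4,6], [4,7]
  2-simplices (9): [0,1,2], [0,1,6], [0,2,3], [0,2,5], [0,3,5], [0,3,6], [1,4,6], [2,3,5], [2,3,7]
  3-simplices (1): [0,2,3,5]

giving chain groups C_0 ≅ Z^8, C_1 ≅ Z^16, C_2 ≅ Z^9, C_3 ≅ Z^1.

Boundary ∂_1: C_1 → C_0 is given by ∂[p,q] = [q] − [p].
This gives a 8×16 integer matrix of rank 7; reducing to Smith normal form yields diagonal entries (1,1,1,1,1,1,1).

Boundary ∂_2: C_2 → C_1 acts by ∂[p,q,r] = [q,r] − [p,r] + [p,q]. For instance
  ∂[0,3,5] = [3,5] − [0,5] + [0,3],
  ∂[0,1,6] = [1,6] − [0,6] + [0,1].
The 16×9 boundary matrix has rank 8 and Smith normal form diag(1,1,1,1,1,1,1,1).

Boundary ∂_3: C_3 → C_2 sends each 3-simplex σ to the alternating sum Σ_i (−1)^i (σ with its i-th vertex removed). For instance
  ∂[0,2,3,5] = [2,3,5] − [0,3,5] + [0,2,5] − [0,2,3].
The resulting 9×1 matrix has rank 1, and its Smith normal form has invariant factors (1).

Now H_k = ker ∂_k / im ∂_{k+1}, so:

  H_0: rank C_0 − rank ∂_1 = 8 − 7 = 1, and the invariant factors of ∂_1 are all 1, so H_0 ≅ Z.
  H_1: rank ker ∂_1 − rank ∂_2 = (16 − 7) − 8 = 1, and the invariant factors of ∂_2 are all 1, so H_1 ≅ Z.
  H_2: rank ker ∂_2 − rank ∂_3 = (9 − 8) − 1 = 0, and the invariant factors of ∂_3 are all 1, so H_2 ≅ 0.
  H_3: rank ker ∂_3 − rank ∂_4 = (1 − 1) − 0 = 0, and there is no ∂_4, so H_3 ≅ 0.

H_0 ≅ Z,  H_1 ≅ Z,  H_2 = 0,  H_3 = 0.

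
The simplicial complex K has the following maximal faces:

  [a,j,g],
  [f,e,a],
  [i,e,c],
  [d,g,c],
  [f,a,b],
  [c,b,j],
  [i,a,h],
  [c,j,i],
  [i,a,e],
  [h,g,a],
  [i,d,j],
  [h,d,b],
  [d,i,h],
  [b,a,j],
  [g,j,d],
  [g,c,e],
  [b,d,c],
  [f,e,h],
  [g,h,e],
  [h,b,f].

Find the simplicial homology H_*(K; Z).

H_0 ≅ Z,  H_1 ≅ Z ⊕ Z/2,  H_2 = 0.

Fix the vertex order a < b < c < d < e < f < g < h < i < j and write every simplex with vertices in increasing order. Then dim K = 2 and the simplices of K are:

  0-simplices (10): a, b, c, d, e, f, g, h, i, j
  1-simplices (30): ab, ae, af, ag, ah, ai, aj, bc, bd, bf, bh, bj, cd, ce, cg, ci, cj, dg, dh, di, dj, ef, eg, eh, ei, fh, gh, gj, hi, ij
  2-simplices (20): abf, abj, aef, aei, agh, agj, ahi, bcd, bcj, bdh, bfh, cdg, ceg, cei, cij, dgj, dhi, dij, efh, egh

giving chain groups C_0 ≅ Z^10, C_1 ≅ Z^30, C_2 ≅ Z^20.

The boundary map ∂_1: C_1 → C_0 maps an edge to its endpoints' difference, ∂[p,q] = q − p.
The resulting 10×30 matrix has rank 9, and its Smith normal form has invariant factors (1,1,1,1,1,1,1,1,1).

The boundary map ∂_2: C_2 → C_1 sends each 2-simplex [p,q,r] to [q,r] − [p,r] + [p,q]. For instance
  ∂ceg = eg − cg + ce,
  ∂efh = fh − eh + ef.
The 30×20 boundary matrix has rank 20 and Smith normal form diag(1,1,1,1,1,1,1,1,1,1,1,1,1,1,1,1,1,1,1,2).

Now H_k = ker ∂_k / im ∂_{k+1}, so:

  H_0: rank C_0 − rank ∂_1 = 10 − 9 = 1, and the invariant factors of ∂_1 are all 1, so H_0 ≅ Z.
  H_1: rank ker ∂_1 − rank ∂_2 = (30 − 9) − 20 = 1, and ∂_2 has invariant factor 2 > 1, so H_1 ≅ Z ⊕ Z/2.
  H_2: rank ker ∂_2 − rank ∂_3 = (20 − 20) − 0 = 0, and there is no ∂_3, so H_2 ≅ 0.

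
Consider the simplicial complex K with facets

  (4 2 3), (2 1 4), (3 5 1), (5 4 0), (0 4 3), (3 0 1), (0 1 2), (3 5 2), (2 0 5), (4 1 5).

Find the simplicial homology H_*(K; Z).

H_0 ≅ Z,  H_1 ≅ Z/2Z,  H_2 = 0.

Take the total order 0 < 1 < 2 < 3 < 4 < 5 on the vertex set. Then K (dimension 2) consists of the simplices:

  0-simplices (6): [0], [1], [2], [3], [4], [5]
  1-simplices (15): [0,1], [0,2], [0,3], [0,4], [0,5], [1,2], [1,3], [1,4], [1,5], [2,3], [2,4], [2,5], [3,4], [3,5], [4,5]
  2-simplices (10): [0,1,2], [0,1,3], [0,2,5], [0,3,4], [0,4,5], [1,2,4], [1,3,5], [1,4,5], [2,3,4], [2,3,5]

Hence C_0 ≅ Z^6, C_1 ≅ Z^15, C_2 ≅ Z^10.

∂_1: C_1 → C_0 maps an edge to its endpoints' difference, ∂[p,q] = q − p. For instance
  ∂[1,4] = [4] − [1].
The 6×15 boundary matrix has rank 5 and Smith normal form diag(1,1,1,1,1).

Boundary ∂_2: C_2 → C_1 acts by ∂[p,q,r] = [q,r] − [p,r] + [p,q]. For instance
  ∂[1,2,4] = [2,4] − [1,4] + [1,2],
  ∂[1,3,5] = [3,5] − [1,5] + [1,3].
As a 15×10 matrix over Z this has rank 10, with invariant factors (1,1,1,1,1,1,1,1,1,2).

Now H_k = ker ∂_k / im ∂_{k+1}, so:

  H_0: rank C_0 − rank ∂_1 = 6 − 5 = 1, and the invariant factors of ∂_1 are all 1, so H_0 = Z.
  H_1: rank ker ∂_1 − rank ∂_2 = (15 − 5) − 10 = 0, and ∂_2 has invariant factor 2 > 1, so H_1 = Z/2Z.
  H_2: rank ker ∂_2 − rank ∂_3 = (10 − 10) − 0 = 0, and there is no ∂_3, so H_2 = 0.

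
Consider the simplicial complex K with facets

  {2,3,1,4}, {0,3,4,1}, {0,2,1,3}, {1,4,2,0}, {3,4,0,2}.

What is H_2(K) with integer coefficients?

H_2 = 0.

Order the vertices as 0 < 1 < 2 < 3 < 4. Listing each simplex with vertices in this order, K has dimension 3 with simplices:

  0-simplices (5): [0], [1], [2], [3], [4]
  1-simplices (10): [0,1], [0,2], [0,3], [0,4], [1,2], [1,3], [1,4], [2,3], [2,4], [3,4]
  2-simplices (10): [0,1,2], [0,1,3], [0,1,4], [0,2,3], [0,2,4], [0,3,4], [1,2,3], [1,2,4], [1,3,4], [2,3,4]
  3-simplices (5): [0,1,2,3], [0,1,2,4], [0,1,3,4], [0,2,3,4], [1,2,3,4]

so the chain groups are C_0 ≅ Z^5, C_1 ≅ Z^10, C_2 ≅ Z^10, C_3 ≅ Z^5.

Boundary ∂_1: C_1 → C_0 maps an edge to its endpoints' difference, ∂[p,q] = q − p. For instance
  ∂[0,2] = [2] − [0].
The resulting 5×10 matrix has rank 4, and its Smith normal form has invariant factors (1,1,1,1).

The boundary map ∂_2: C_2 → C_1 acts by ∂[p,q,r] = [q,r] − [p,r] + [p,q]. For instance
  ∂[0,3,4] = [3,4] − [0,4] + [0,3],
  ∂[0,1,4] = [1,4] − [0,4] + [0,1].
The 10×10 boundary matrix has rank 6 and Smith normal form diag(1,1,1,1,1,1).

∂_3: C_3 → C_2 sends each 3-simplex σ to the alternating sum Σ_i (−1)^i (σ with its i-th vertex removed). For instance
  ∂[1,2,3,4] = [2,3,4] − [1,3,4] + [1,2,4] − [1,2,3],
  ∂[0,1,2,4] = [1,2,4] − [0,2,4] + [0,1,4] − [0,1,2].
This gives a 10×5 integer matrix of rank 4; reducing to Smith normal form yields diagonal entries (1,1,1,1).

Now H_k = ker ∂_k / im ∂_{k+1}, so:

  H_2: rank ker ∂_2 − rank ∂_3 = (10 − 6) − 4 = 0, and the invariant factors of ∂_3 are all 1, so H_2 ≅ 0.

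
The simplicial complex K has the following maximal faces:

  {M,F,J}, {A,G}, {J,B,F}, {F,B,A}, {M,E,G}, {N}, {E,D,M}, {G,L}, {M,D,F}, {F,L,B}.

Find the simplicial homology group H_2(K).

Order the vertices as A < B < D < E < F < G < J < L < M < N. Listing each simplex with vertices in this order, K has dimension 2 with simplices:

  0-simplices (10): A, B, D, E, F, G, J, L, M, N
  1-simplices (17): AB, AF, AG, BF, BJ, BL, DE, DF, DM, EG, EM, FJ, FL, FM, GL, GM, JM
  2-simplices (7): ABF, BFJ, BFL, DEM, DFM, EGM, FJM

so the chain groups are C_0 ≅ Z^10, C_1 ≅ Z^17, C_2 ≅ Z^7.

∂_1: C_1 → C_0 is given by ∂[p,q] = [q] − [p]. For instance
  ∂DF = F − D.
As a 10×17 matrix over Z this has rank 8, with invariant factors (1,1,1,1,1,1,1,1).

∂_2: C_2 → C_1 acts by ∂[p,q,r] = [q,r] − [p,r] + [p,q]. For instance
  ∂ABF = BF − AF + AB,
  ∂BFL = FL − BL + BF.
The resulting 17×7 matrix has rank 7, and its Smith normal form has invariant factors (1,1,1,1,1,1,1).

Now H_k = ker ∂_k / im ∂_{k+1}, so:

  H_2: rank ker ∂_2 − rank ∂_3 = (7 − 7) − 0 = 0, and there is no ∂_3, so H_2 ≅ 0.

H_2 ≅ 0.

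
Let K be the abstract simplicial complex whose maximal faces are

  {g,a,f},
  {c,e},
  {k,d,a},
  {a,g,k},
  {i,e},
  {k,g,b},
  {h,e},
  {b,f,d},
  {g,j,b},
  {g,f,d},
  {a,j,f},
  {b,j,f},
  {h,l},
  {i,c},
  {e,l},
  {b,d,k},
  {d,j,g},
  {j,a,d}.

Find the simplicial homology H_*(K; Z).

K has 12 vertices, 24 edges, 12 triangles.
rank ∂_0 = 0, rank ∂_1 = 10 ⇒ b_0 = 12 − 0 − 10 = 2; all invariant factors of ∂_1 are 1 so no torsion. So H_0 = Z^2.
rank ∂_1 = 10, rank ∂_2 = 12 ⇒ b_1 = 24 − 10 − 12 = 2; ∂_2 has invariant factor(s) [2] giving torsion. So H_1 = Z^2 ⊕ Z/2.
rank ∂_2 = 12, rank ∂_3 = 0 ⇒ b_2 = 12 − 12 − 0 = 0. So H_2 = 0.

H_0 = Z^2,  H_1 = Z^2 ⊕ Z/2,  H_2 = 0.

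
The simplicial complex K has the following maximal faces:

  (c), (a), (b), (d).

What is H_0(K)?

We work with the vertex ordering a < b < c < d. The simplices of K, each written with vertices in increasing order, are:

  0-simplices (4): a, b, c, d

giving chain groups C_0 ≅ Z^4.

From H_k ≅ ker(∂_k) / im(∂_{k+1}) we obtain:

  H_0: rank C_0 − rank ∂_1 = 4 − 0 = 4, and there is no ∂_1, so H_0 = Z^4.

(K is a triangulation of a set of 4 points.)

H_0 = Z^4.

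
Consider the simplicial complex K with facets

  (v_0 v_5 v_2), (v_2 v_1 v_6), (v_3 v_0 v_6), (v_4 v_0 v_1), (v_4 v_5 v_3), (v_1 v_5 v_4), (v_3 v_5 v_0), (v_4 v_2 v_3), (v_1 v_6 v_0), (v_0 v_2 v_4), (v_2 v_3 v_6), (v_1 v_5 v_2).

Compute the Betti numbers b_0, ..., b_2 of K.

Fix the vertex order v_0 < v_1 < v_2 < v_3 < v_4 < v_5 < v_6 and write every simplex with vertices in increasing order. Then dim K = 2 and the simplices of K are:

  0-simplices (7): [v_0], [v_1], [v_2], [v_3], [v_4], [v_5], [v_6]
  1-simplices (18): (18 of them)
  2-simplices (12): (12 of them)

Hence C_0 ≅ Z^7, C_1 ≅ Z^18, C_2 ≅ Z^12.

The boundary map ∂_1: C_1 → C_0 maps an edge to its endpoints' difference, ∂[p,q] = q − p.
The resulting 7×18 matrix has rank 6, and its Smith normal form has invariant factors (1,1,1,1,1,1).

∂_2: C_2 → C_1 sends each 2-simplex [p,q,r] to [q,r] − [p,r] + [p,q]. For instance
  ∂[v_0,v_3,v_6] = [v_3,v_6] − [v_0,v_6] + [v_0,v_3],
  ∂[v_3,v_4,v_5] = [v_4,v_5] − [v_3,v_5] + [v_3,v_4].
The resulting 18×12 matrix has rank 12, and its Smith normal form has invariant factors (1,1,1,1,1,1,1,1,1,1,1,2).

Reading off H_k = ker ∂_k / im ∂_{k+1}:

  H_0: rank C_0 − rank ∂_1 = 7 − 6 = 1, and the invariant factors of ∂_1 are all 1, so H_0 = Z.
  H_1: rank ker ∂_1 − rank ∂_2 = (18 − 6) − 12 = 0, and ∂_2 has invariant factor 2 > 1, so H_1 = Z_2.
  H_2: rank ker ∂_2 − rank ∂_3 = (12 − 12) − 0 = 0, and there is no ∂_3, so H_2 = 0.

As a check, the Euler characteristic is 7 − 18 + 12 = 1, which agrees with 1 − 0 + 0 = 1.

Hence the Betti numbers are b_0 = 1, b_1 = 0, b_2 = 0.

b_0 = 1, b_1 = 0, b_2 = 0.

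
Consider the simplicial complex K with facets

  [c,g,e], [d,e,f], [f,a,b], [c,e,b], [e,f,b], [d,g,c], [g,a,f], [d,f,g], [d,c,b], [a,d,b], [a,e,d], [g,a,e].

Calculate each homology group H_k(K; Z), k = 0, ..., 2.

Take the total order a < b < c < d < e < f < g on the vertex set. Then K (dimension 2) consists of the simplices:

  0-simplices (7): a, b, c, d, e, f, g
  1-simplices (18): ab, ad, ae, af, ag, bc, bd, be, bf, cd, ce, cg, de, df, dg, ef, eg, fg
  2-simplices (12): abd, abf, ade, aeg, afg, bcd, bce, bef, cdg, ceg, def, dfg

giving chain groups C_0 ≅ Z^7, C_1 ≅ Z^18, C_2 ≅ Z^12.

∂_1: C_1 → C_0 maps an edge to its endpoints' difference, ∂[p,q] = q − p. For instance
  ∂af = f − a.
As a 7×18 matrix over Z this has rank 6, with invariant factors (1,1,1,1,1,1).

∂_2: C_2 → C_1 acts by ∂[p,q,r] = [q,r] − [p,r] + [p,q]. For instance
  ∂ade = de − ae + ad,
  ∂aeg = eg − ag + ae.
This gives a 18×12 integer matrix of rank 12; reducing to Smith normal form yields diagonal entries (1,1,1,1,1,1,1,1,1,1,1,2).

Reading off H_k = ker ∂_k / im ∂_{k+1}:

  H_0: rank C_0 − rank ∂_1 = 7 − 6 = 1, and the invariant factors of ∂_1 are all 1, so H_0 ≅ Z.
  H_1: rank ker ∂_1 − rank ∂_2 = (18 − 6) − 12 = 0, and ∂_2 has invariant factor 2 > 1, so H_1 ≅ Z/2Z.
  H_2: rank ker ∂_2 − rank ∂_3 = (12 − 12) − 0 = 0, and there is no ∂_3, so H_2 ≅ 0.

As a check, the Euler characteristic is 7 − 18 + 12 = 1, which agrees with 1 − 0 + 0 = 1.

H_0 = Z,  H_1 = Z/2Z,  H_2 = 0.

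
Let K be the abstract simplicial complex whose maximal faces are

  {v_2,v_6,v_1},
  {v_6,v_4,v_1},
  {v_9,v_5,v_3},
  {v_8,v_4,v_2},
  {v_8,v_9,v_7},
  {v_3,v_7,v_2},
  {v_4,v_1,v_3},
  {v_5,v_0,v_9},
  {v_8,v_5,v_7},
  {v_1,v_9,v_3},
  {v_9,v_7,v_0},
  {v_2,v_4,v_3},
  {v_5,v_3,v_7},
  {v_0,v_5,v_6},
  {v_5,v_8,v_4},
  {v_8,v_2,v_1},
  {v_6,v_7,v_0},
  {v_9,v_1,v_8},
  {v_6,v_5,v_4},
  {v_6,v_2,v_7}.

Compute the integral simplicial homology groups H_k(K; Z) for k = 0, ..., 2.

H_0 ≅ Z,  H_1 ≅ Z ⊕ Z/2,  H_2 = 0.

Take the total order v_0 < v_1 < v_2 < v_3 < v_4 < v_5 < v_6 < v_7 < v_8 < v_9 on the vertex set. Then K (dimension 2) consists of the simplices:

  0-simplices (10): [v_0], [v_1], [v_2], [v_3], [v_4], [v_5], [v_6], [v_7], [v_8], [v_9]
  1-simplices (30): (30 of them)
  2-simplices (20): (20 of them)

so the chain groups are C_0 ≅ Z^10, C_1 ≅ Z^30, C_2 ≅ Z^20.

∂_1: C_1 → C_0 is given by ∂[p,q] = [q] − [p]. For instance
  ∂[v_1,v_6] = [v_6] − [v_1].
This gives a 10×30 integer matrix of rank 9; reducing to Smith normal form yields diagonal entries (1,1,1,1,1,1,1,1,1).

Boundary ∂_2: C_2 → C_1 sends each 2-simplex [p,q,r] to [q,r] − [p,r] + [p,q]. For instance
  ∂[v_0,v_5,v_6] = [v_5,v_6] − [v_0,v_6] + [v_0,v_5],
  ∂[v_2,v_6,v_7] = [v_6,v_7] − [v_2,v_7] + [v_2,v_6].
As a 30×20 matrix over Z this has rank 20, with invariant factors (1,1,1,1,1,1,1,1,1,1,1,1,1,1,1,1,1,1,1,2).

Now H_k = ker ∂_k / im ∂_{k+1}, so:

  H_0: rank C_0 − rank ∂_1 = 10 − 9 = 1, and the invariant factors of ∂_1 are all 1, so H_0 ≅ Z.
  H_1: rank ker ∂_1 − rank ∂_2 = (30 − 9) − 20 = 1, and ∂_2 has invariant factor 2 > 1, so H_1 ≅ Z ⊕ Z/2.
  H_2: rank ker ∂_2 − rank ∂_3 = (20 − 20) − 0 = 0, and there is no ∂_3, so H_2 ≅ 0.

As a check, the Euler characteristic is 10 − 30 + 20 = 0, which agrees with 1 − 1 + 0 = 0.
(K is a triangulation of the Klein bottle.)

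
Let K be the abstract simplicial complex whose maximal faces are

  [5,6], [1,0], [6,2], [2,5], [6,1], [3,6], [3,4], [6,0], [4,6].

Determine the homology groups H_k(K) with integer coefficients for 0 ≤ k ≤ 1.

H_0 ≅ Z,  H_1 ≅ Z^3.

Order the vertices as 0 < 1 < 2 < 3 < 4 < 5 < 6. Listing each simplex with vertices in this order, K has dimension 1 with simplices:

  0-simplices (7): [0], [1], [2], [3], [4], [5], [6]
  1-simplices (9): [0,1], [0,6], [1,6], [2,5], [2,6], [3,4], [3,6], [4,6], [5,6]

giving chain groups C_0 ≅ Z^7, C_1 ≅ Z^9.

∂_1: C_1 → C_0 maps an edge to its endpoints' difference, ∂[p,q] = q − p.
The 7×9 boundary matrix has rank 6 and Smith normal form diag(1,1,1,1,1,1).

From H_k ≅ ker(∂_k) / im(∂_{k+1}) we obtain:

  H_0: rank C_0 − rank ∂_1 = 7 − 6 = 1, and the invariant factors of ∂_1 are all 1, so H_0 = Z.
  H_1: rank ker ∂_1 − rank ∂_2 = (9 − 6) − 0 = 3, and there is no ∂_2, so H_1 = Z^3.

(K is a triangulation of a wedge of 3 circles.)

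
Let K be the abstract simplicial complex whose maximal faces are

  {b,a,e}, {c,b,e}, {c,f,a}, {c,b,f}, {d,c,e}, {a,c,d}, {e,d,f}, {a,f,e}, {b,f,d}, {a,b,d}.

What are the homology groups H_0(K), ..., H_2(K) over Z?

H_0 = Z,  H_1 = Z_2,  H_2 = 0.

Fix the vertex order a < b < c < d < e < f and write every simplex with vertices in increasing order. Then dim K = 2 and the simplices of K are:

  0-simplices (6): a, b, c, d, e, f
  1-simplices (15): ab, ac, ad, ae, af, bc, bd, be, bf, cd, ce, cf, de, df, ef
  2-simplices (10): abd, abe, acd, acf, aef, bce, bcf, bdf, cde, def

giving chain groups C_0 ≅ Z^6, C_1 ≅ Z^15, C_2 ≅ Z^10.

The boundary map ∂_1: C_1 → C_0 sends each edge [p,q] (with p < q) to q − p. For instance
  ∂bf = f − b.
As a 6×15 matrix over Z this has rank 5, with invariant factors (1,1,1,1,1).

∂_2: C_2 → C_1 maps a triangle to the signed sum of its edges. For instance
  ∂acd = cd − ad + ac,
  ∂bce = ce − be + bc.
The resulting 15×10 matrix has rank 10, and its Smith normal form has invariant factors (1,1,1,1,1,1,1,1,1,2).

Reading off H_k = ker ∂_k / im ∂_{k+1}:

  H_0: rank C_0 − rank ∂_1 = 6 − 5 = 1, and the invariant factors of ∂_1 are all 1, so H_0 ≅ Z.
  H_1: rank ker ∂_1 − rank ∂_2 = (15 − 5) − 10 = 0, and ∂_2 has invariant factor 2 > 1, so H_1 ≅ Z_2.
  H_2: rank ker ∂_2 − rank ∂_3 = (10 − 10) − 0 = 0, and there is no ∂_3, so H_2 ≅ 0.

As a check, the Euler characteristic is 6 − 15 + 10 = 1, which agrees with 1 − 0 + 0 = 1.
(K is a triangulation of the real projective plane RP^2.)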